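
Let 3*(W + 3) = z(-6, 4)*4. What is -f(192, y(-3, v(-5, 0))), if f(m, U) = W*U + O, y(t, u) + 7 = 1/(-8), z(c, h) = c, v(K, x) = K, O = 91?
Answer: -1355/8 ≈ -169.38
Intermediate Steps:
W = -11 (W = -3 + (-6*4)/3 = -3 + (⅓)*(-24) = -3 - 8 = -11)
y(t, u) = -57/8 (y(t, u) = -7 + 1/(-8) = -7 - ⅛ = -57/8)
f(m, U) = 91 - 11*U (f(m, U) = -11*U + 91 = 91 - 11*U)
-f(192, y(-3, v(-5, 0))) = -(91 - 11*(-57/8)) = -(91 + 627/8) = -1*1355/8 = -1355/8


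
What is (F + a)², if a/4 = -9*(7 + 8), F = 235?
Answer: 93025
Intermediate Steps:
a = -540 (a = 4*(-9*(7 + 8)) = 4*(-9*15) = 4*(-135) = -540)
(F + a)² = (235 - 540)² = (-305)² = 93025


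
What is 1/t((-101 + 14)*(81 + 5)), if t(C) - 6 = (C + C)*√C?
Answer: 1/279229856118 + 1247*I*√7482/139614928059 ≈ 3.5813e-12 + 7.7258e-7*I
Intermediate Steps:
t(C) = 6 + 2*C^(3/2) (t(C) = 6 + (C + C)*√C = 6 + (2*C)*√C = 6 + 2*C^(3/2))
1/t((-101 + 14)*(81 + 5)) = 1/(6 + 2*((-101 + 14)*(81 + 5))^(3/2)) = 1/(6 + 2*(-87*86)^(3/2)) = 1/(6 + 2*(-7482)^(3/2)) = 1/(6 + 2*(-7482*I*√7482)) = 1/(6 - 14964*I*√7482)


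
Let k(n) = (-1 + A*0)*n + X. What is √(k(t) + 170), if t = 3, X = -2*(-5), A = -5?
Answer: √177 ≈ 13.304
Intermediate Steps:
X = 10
k(n) = 10 - n (k(n) = (-1 - 5*0)*n + 10 = (-1 + 0)*n + 10 = -n + 10 = 10 - n)
√(k(t) + 170) = √((10 - 1*3) + 170) = √((10 - 3) + 170) = √(7 + 170) = √177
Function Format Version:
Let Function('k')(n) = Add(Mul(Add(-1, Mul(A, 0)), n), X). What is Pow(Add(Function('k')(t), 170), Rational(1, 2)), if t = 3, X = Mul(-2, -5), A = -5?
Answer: Pow(177, Rational(1, 2)) ≈ 13.304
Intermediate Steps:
X = 10
Function('k')(n) = Add(10, Mul(-1, n)) (Function('k')(n) = Add(Mul(Add(-1, Mul(-5, 0)), n), 10) = Add(Mul(Add(-1, 0), n), 10) = Add(Mul(-1, n), 10) = Add(10, Mul(-1, n)))
Pow(Add(Function('k')(t), 170), Rational(1, 2)) = Pow(Add(Add(10, Mul(-1, 3)), 170), Rational(1, 2)) = Pow(Add(Add(10, -3), 170), Rational(1, 2)) = Pow(Add(7, 170), Rational(1, 2)) = Pow(177, Rational(1, 2))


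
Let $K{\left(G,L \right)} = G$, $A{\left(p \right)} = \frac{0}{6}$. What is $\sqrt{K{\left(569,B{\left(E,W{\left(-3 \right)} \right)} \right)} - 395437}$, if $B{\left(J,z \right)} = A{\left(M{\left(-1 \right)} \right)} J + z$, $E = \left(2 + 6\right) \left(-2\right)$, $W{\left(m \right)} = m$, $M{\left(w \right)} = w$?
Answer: $2 i \sqrt{98717} \approx 628.38 i$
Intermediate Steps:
$E = -16$ ($E = 8 \left(-2\right) = -16$)
$A{\left(p \right)} = 0$ ($A{\left(p \right)} = 0 \cdot \frac{1}{6} = 0$)
$B{\left(J,z \right)} = z$ ($B{\left(J,z \right)} = 0 J + z = 0 + z = z$)
$\sqrt{K{\left(569,B{\left(E,W{\left(-3 \right)} \right)} \right)} - 395437} = \sqrt{569 - 395437} = \sqrt{-394868} = 2 i \sqrt{98717}$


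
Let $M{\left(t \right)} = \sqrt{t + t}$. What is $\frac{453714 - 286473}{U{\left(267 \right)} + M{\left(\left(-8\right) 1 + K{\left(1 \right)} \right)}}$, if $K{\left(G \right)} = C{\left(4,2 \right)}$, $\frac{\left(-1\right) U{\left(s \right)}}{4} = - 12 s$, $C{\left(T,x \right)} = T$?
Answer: $\frac{267920082}{20531233} - \frac{167241 i \sqrt{2}}{82124932} \approx 13.049 - 0.0028799 i$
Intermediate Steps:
$U{\left(s \right)} = 48 s$ ($U{\left(s \right)} = - 4 \left(- 12 s\right) = 48 s$)
$K{\left(G \right)} = 4$
$M{\left(t \right)} = \sqrt{2} \sqrt{t}$ ($M{\left(t \right)} = \sqrt{2 t} = \sqrt{2} \sqrt{t}$)
$\frac{453714 - 286473}{U{\left(267 \right)} + M{\left(\left(-8\right) 1 + K{\left(1 \right)} \right)}} = \frac{453714 - 286473}{48 \cdot 267 + \sqrt{2} \sqrt{\left(-8\right) 1 + 4}} = \frac{167241}{12816 + \sqrt{2} \sqrt{-8 + 4}} = \frac{167241}{12816 + \sqrt{2} \sqrt{-4}} = \frac{167241}{12816 + \sqrt{2} \cdot 2 i} = \frac{167241}{12816 + 2 i \sqrt{2}}$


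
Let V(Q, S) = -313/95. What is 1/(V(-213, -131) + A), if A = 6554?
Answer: 95/622317 ≈ 0.00015266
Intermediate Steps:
V(Q, S) = -313/95 (V(Q, S) = -313*1/95 = -313/95)
1/(V(-213, -131) + A) = 1/(-313/95 + 6554) = 1/(622317/95) = 95/622317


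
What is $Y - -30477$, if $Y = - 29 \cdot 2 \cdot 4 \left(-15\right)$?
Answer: $33957$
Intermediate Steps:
$Y = 3480$ ($Y = \left(-29\right) 8 \left(-15\right) = \left(-232\right) \left(-15\right) = 3480$)
$Y - -30477 = 3480 - -30477 = 3480 + 30477 = 33957$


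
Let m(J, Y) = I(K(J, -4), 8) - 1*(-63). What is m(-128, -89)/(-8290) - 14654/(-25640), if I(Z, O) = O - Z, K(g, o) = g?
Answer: 1163793/2125556 ≈ 0.54752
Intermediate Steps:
m(J, Y) = 71 - J (m(J, Y) = (8 - J) - 1*(-63) = (8 - J) + 63 = 71 - J)
m(-128, -89)/(-8290) - 14654/(-25640) = (71 - 1*(-128))/(-8290) - 14654/(-25640) = (71 + 128)*(-1/8290) - 14654*(-1/25640) = 199*(-1/8290) + 7327/12820 = -199/8290 + 7327/12820 = 1163793/2125556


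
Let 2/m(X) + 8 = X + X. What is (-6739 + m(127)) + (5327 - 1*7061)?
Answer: -1042178/123 ≈ -8473.0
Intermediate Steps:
m(X) = 2/(-8 + 2*X) (m(X) = 2/(-8 + (X + X)) = 2/(-8 + 2*X))
(-6739 + m(127)) + (5327 - 1*7061) = (-6739 + 1/(-4 + 127)) + (5327 - 1*7061) = (-6739 + 1/123) + (5327 - 7061) = (-6739 + 1/123) - 1734 = -828896/123 - 1734 = -1042178/123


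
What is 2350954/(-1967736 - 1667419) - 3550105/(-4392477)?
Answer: 2578670568217/15967334728935 ≈ 0.16150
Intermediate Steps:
2350954/(-1967736 - 1667419) - 3550105/(-4392477) = 2350954/(-3635155) - 3550105*(-1/4392477) = 2350954*(-1/3635155) + 3550105/4392477 = -2350954/3635155 + 3550105/4392477 = 2578670568217/15967334728935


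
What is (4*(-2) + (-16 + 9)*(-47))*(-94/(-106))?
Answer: 15087/53 ≈ 284.66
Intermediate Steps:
(4*(-2) + (-16 + 9)*(-47))*(-94/(-106)) = (-8 - 7*(-47))*(-94*(-1/106)) = (-8 + 329)*(47/53) = 321*(47/53) = 15087/53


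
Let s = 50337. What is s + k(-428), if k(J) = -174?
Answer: 50163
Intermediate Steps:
s + k(-428) = 50337 - 174 = 50163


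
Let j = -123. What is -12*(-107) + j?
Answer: 1161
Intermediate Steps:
-12*(-107) + j = -12*(-107) - 123 = 1284 - 123 = 1161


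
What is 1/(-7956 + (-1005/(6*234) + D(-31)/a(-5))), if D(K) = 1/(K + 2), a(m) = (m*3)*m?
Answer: -339300/2699713831 ≈ -0.00012568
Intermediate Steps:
a(m) = 3*m**2 (a(m) = (3*m)*m = 3*m**2)
D(K) = 1/(2 + K)
1/(-7956 + (-1005/(6*234) + D(-31)/a(-5))) = 1/(-7956 + (-1005/(6*234) + 1/((2 - 31)*((3*(-5)**2))))) = 1/(-7956 + (-1005/1404 + 1/((-29)*((3*25))))) = 1/(-7956 + (-1005*1/1404 - 1/29/75)) = 1/(-7956 + (-335/468 - 1/29*1/75)) = 1/(-7956 + (-335/468 - 1/2175)) = 1/(-7956 - 243031/339300) = 1/(-2699713831/339300) = -339300/2699713831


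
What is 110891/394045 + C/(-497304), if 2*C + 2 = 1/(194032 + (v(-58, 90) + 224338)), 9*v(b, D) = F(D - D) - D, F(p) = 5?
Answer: 83056683853571801/295135197043238640 ≈ 0.28142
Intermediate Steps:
v(b, D) = 5/9 - D/9 (v(b, D) = (5 - D)/9 = 5/9 - D/9)
C = -7530481/7530490 (C = -1 + 1/(2*(194032 + ((5/9 - ⅑*90) + 224338))) = -1 + 1/(2*(194032 + ((5/9 - 10) + 224338))) = -1 + 1/(2*(194032 + (-85/9 + 224338))) = -1 + 1/(2*(194032 + 2018957/9)) = -1 + 1/(2*(3765245/9)) = -1 + (½)*(9/3765245) = -1 + 9/7530490 = -7530481/7530490 ≈ -1.0000)
110891/394045 + C/(-497304) = 110891/394045 - 7530481/7530490/(-497304) = 110891*(1/394045) - 7530481/7530490*(-1/497304) = 110891/394045 + 7530481/3744942798960 = 83056683853571801/295135197043238640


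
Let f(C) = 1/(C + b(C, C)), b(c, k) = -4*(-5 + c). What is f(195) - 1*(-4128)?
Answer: 2332319/565 ≈ 4128.0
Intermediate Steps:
b(c, k) = 20 - 4*c
f(C) = 1/(20 - 3*C) (f(C) = 1/(C + (20 - 4*C)) = 1/(20 - 3*C))
f(195) - 1*(-4128) = -1/(-20 + 3*195) - 1*(-4128) = -1/(-20 + 585) + 4128 = -1/565 + 4128 = 2332319/565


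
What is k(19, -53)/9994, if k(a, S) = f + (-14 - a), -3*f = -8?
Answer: -91/29982 ≈ -0.0030352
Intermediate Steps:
f = 8/3 (f = -1/3*(-8) = 8/3 ≈ 2.6667)
k(a, S) = -34/3 - a (k(a, S) = 8/3 + (-14 - a) = -34/3 - a)
k(19, -53)/9994 = (-34/3 - 1*19)/9994 = (-34/3 - 19)*(1/9994) = -91/3*1/9994 = -91/29982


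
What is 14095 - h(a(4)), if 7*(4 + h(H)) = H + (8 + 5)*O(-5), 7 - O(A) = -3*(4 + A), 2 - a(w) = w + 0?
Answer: 98643/7 ≈ 14092.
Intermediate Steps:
a(w) = 2 - w (a(w) = 2 - (w + 0) = 2 - w)
O(A) = 19 + 3*A (O(A) = 7 - (-3)*(4 + A) = 7 - (-12 - 3*A) = 7 + (12 + 3*A) = 19 + 3*A)
h(H) = 24/7 + H/7 (h(H) = -4 + (H + (8 + 5)*(19 + 3*(-5)))/7 = -4 + (H + 13*(19 - 15))/7 = -4 + (H + 13*4)/7 = -4 + (H + 52)/7 = -4 + (52 + H)/7 = -4 + (52/7 + H/7) = 24/7 + H/7)
14095 - h(a(4)) = 14095 - (24/7 + (2 - 1*4)/7) = 14095 - (24/7 + (2 - 4)/7) = 14095 - (24/7 + (⅐)*(-2)) = 14095 - (24/7 - 2/7) = 14095 - 1*22/7 = 14095 - 22/7 = 98643/7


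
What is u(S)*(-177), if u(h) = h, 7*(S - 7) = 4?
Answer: -9381/7 ≈ -1340.1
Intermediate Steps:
S = 53/7 (S = 7 + (1/7)*4 = 7 + 4/7 = 53/7 ≈ 7.5714)
u(S)*(-177) = (53/7)*(-177) = -9381/7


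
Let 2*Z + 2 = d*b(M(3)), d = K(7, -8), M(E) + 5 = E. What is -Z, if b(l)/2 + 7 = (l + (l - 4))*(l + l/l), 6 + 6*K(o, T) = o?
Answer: ⅚ ≈ 0.83333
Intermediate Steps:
K(o, T) = -1 + o/6
M(E) = -5 + E
d = ⅙ (d = -1 + (⅙)*7 = -1 + 7/6 = ⅙ ≈ 0.16667)
b(l) = -14 + 2*(1 + l)*(-4 + 2*l) (b(l) = -14 + 2*((l + (l - 4))*(l + l/l)) = -14 + 2*((l + (-4 + l))*(l + 1)) = -14 + 2*((-4 + 2*l)*(1 + l)) = -14 + 2*((1 + l)*(-4 + 2*l)) = -14 + 2*(1 + l)*(-4 + 2*l))
Z = -⅚ (Z = -1 + ((-22 - 4*(-5 + 3) + 4*(-5 + 3)²)/6)/2 = -1 + ((-22 - 4*(-2) + 4*(-2)²)/6)/2 = -1 + ((-22 + 8 + 4*4)/6)/2 = -1 + ((-22 + 8 + 16)/6)/2 = -1 + ((⅙)*2)/2 = -1 + (½)*(⅓) = -1 + ⅙ = -⅚ ≈ -0.83333)
-Z = -1*(-⅚) = ⅚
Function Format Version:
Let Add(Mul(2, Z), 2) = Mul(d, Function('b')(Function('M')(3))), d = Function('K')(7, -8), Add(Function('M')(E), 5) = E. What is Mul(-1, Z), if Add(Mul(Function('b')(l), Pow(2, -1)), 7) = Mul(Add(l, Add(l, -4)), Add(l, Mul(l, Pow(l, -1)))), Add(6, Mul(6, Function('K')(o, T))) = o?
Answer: Rational(5, 6) ≈ 0.83333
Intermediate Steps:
Function('K')(o, T) = Add(-1, Mul(Rational(1, 6), o))
Function('M')(E) = Add(-5, E)
d = Rational(1, 6) (d = Add(-1, Mul(Rational(1, 6), 7)) = Add(-1, Rational(7, 6)) = Rational(1, 6) ≈ 0.16667)
Function('b')(l) = Add(-14, Mul(2, Add(1, l), Add(-4, Mul(2, l)))) (Function('b')(l) = Add(-14, Mul(2, Mul(Add(l, Add(l, -4)), Add(l, Mul(l, Pow(l, -1)))))) = Add(-14, Mul(2, Mul(Add(l, Add(-4, l)), Add(l, 1)))) = Add(-14, Mul(2, Mul(Add(-4, Mul(2, l)), Add(1, l)))) = Add(-14, Mul(2, Mul(Add(1, l), Add(-4, Mul(2, l))))) = Add(-14, Mul(2, Add(1, l), Add(-4, Mul(2, l)))))
Z = Rational(-5, 6) (Z = Add(-1, Mul(Rational(1, 2), Mul(Rational(1, 6), Add(-22, Mul(-4, Add(-5, 3)), Mul(4, Pow(Add(-5, 3), 2)))))) = Add(-1, Mul(Rational(1, 2), Mul(Rational(1, 6), Add(-22, Mul(-4, -2), Mul(4, Pow(-2, 2)))))) = Add(-1, Mul(Rational(1, 2), Mul(Rational(1, 6), Add(-22, 8, Mul(4, 4))))) = Add(-1, Mul(Rational(1, 2), Mul(Rational(1, 6), Add(-22, 8, 16)))) = Add(-1, Mul(Rational(1, 2), Mul(Rational(1, 6), 2))) = Add(-1, Mul(Rational(1, 2), Rational(1, 3))) = Add(-1, Rational(1, 6)) = Rational(-5, 6) ≈ -0.83333)
Mul(-1, Z) = Mul(-1, Rational(-5, 6)) = Rational(5, 6)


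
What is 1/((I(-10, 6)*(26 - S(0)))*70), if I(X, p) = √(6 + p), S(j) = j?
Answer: √3/10920 ≈ 0.00015861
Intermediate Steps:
1/((I(-10, 6)*(26 - S(0)))*70) = 1/((√(6 + 6)*(26 - 1*0))*70) = 1/((√12*(26 + 0))*70) = 1/(((2*√3)*26)*70) = 1/((52*√3)*70) = 1/(3640*√3) = √3/10920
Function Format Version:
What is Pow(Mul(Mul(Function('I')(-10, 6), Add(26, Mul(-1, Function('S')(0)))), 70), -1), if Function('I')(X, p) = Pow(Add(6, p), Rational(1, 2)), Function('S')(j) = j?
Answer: Mul(Rational(1, 10920), Pow(3, Rational(1, 2))) ≈ 0.00015861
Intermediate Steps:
Pow(Mul(Mul(Function('I')(-10, 6), Add(26, Mul(-1, Function('S')(0)))), 70), -1) = Pow(Mul(Mul(Pow(Add(6, 6), Rational(1, 2)), Add(26, Mul(-1, 0))), 70), -1) = Pow(Mul(Mul(Pow(12, Rational(1, 2)), Add(26, 0)), 70), -1) = Pow(Mul(Mul(Mul(2, Pow(3, Rational(1, 2))), 26), 70), -1) = Pow(Mul(Mul(52, Pow(3, Rational(1, 2))), 70), -1) = Pow(Mul(3640, Pow(3, Rational(1, 2))), -1) = Mul(Rational(1, 10920), Pow(3, Rational(1, 2)))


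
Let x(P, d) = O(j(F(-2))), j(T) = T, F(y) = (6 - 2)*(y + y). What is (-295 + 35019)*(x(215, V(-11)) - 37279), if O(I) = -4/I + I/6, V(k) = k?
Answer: -3883679737/3 ≈ -1.2946e+9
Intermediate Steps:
F(y) = 8*y (F(y) = 4*(2*y) = 8*y)
O(I) = -4/I + I/6 (O(I) = -4/I + I*(1/6) = -4/I + I/6)
x(P, d) = -29/12 (x(P, d) = -4/(8*(-2)) + (8*(-2))/6 = -4/(-16) + (1/6)*(-16) = -4*(-1/16) - 8/3 = 1/4 - 8/3 = -29/12)
(-295 + 35019)*(x(215, V(-11)) - 37279) = (-295 + 35019)*(-29/12 - 37279) = 34724*(-447377/12) = -3883679737/3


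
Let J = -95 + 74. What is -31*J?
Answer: 651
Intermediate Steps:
J = -21
-31*J = -31*(-21) = 651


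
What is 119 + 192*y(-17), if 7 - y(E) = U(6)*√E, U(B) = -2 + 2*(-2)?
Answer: 1463 + 1152*I*√17 ≈ 1463.0 + 4749.8*I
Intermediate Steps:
U(B) = -6 (U(B) = -2 - 4 = -6)
y(E) = 7 + 6*√E (y(E) = 7 - (-6)*√E = 7 + 6*√E)
119 + 192*y(-17) = 119 + 192*(7 + 6*√(-17)) = 119 + 192*(7 + 6*(I*√17)) = 119 + 192*(7 + 6*I*√17) = 119 + (1344 + 1152*I*√17) = 1463 + 1152*I*√17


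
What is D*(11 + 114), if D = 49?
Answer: 6125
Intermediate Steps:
D*(11 + 114) = 49*(11 + 114) = 49*125 = 6125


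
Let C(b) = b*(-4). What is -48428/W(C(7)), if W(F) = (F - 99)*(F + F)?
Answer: -12107/1778 ≈ -6.8093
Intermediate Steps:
C(b) = -4*b
W(F) = 2*F*(-99 + F) (W(F) = (-99 + F)*(2*F) = 2*F*(-99 + F))
-48428/W(C(7)) = -48428*(-1/(56*(-99 - 4*7))) = -48428*(-1/(56*(-99 - 28))) = -48428/(2*(-28)*(-127)) = -48428/7112 = -48428*1/7112 = -12107/1778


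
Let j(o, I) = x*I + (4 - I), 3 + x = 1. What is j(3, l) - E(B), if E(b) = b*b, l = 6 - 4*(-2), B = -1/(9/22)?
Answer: -3562/81 ≈ -43.975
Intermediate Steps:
B = -22/9 (B = -1/(9*(1/22)) = -1/9/22 = -1*22/9 = -22/9 ≈ -2.4444)
x = -2 (x = -3 + 1 = -2)
l = 14 (l = 6 + 8 = 14)
E(b) = b²
j(o, I) = 4 - 3*I (j(o, I) = -2*I + (4 - I) = 4 - 3*I)
j(3, l) - E(B) = (4 - 3*14) - (-22/9)² = (4 - 42) - 1*484/81 = -38 - 484/81 = -3562/81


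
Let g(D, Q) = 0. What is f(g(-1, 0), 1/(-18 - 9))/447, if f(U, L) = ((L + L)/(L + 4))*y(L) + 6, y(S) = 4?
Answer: 634/47829 ≈ 0.013256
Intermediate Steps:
f(U, L) = 6 + 8*L/(4 + L) (f(U, L) = ((L + L)/(L + 4))*4 + 6 = ((2*L)/(4 + L))*4 + 6 = (2*L/(4 + L))*4 + 6 = 8*L/(4 + L) + 6 = 6 + 8*L/(4 + L))
f(g(-1, 0), 1/(-18 - 9))/447 = (2*(12 + 7/(-18 - 9))/(4 + 1/(-18 - 9)))/447 = (2*(12 + 7/(-27))/(4 + 1/(-27)))*(1/447) = (2*(12 + 7*(-1/27))/(4 - 1/27))*(1/447) = (2*(12 - 7/27)/(107/27))*(1/447) = (2*(27/107)*(317/27))*(1/447) = (634/107)*(1/447) = 634/47829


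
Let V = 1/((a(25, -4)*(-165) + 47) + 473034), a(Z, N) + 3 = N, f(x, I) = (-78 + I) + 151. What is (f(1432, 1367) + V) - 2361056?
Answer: -1119014853375/474236 ≈ -2.3596e+6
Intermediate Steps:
f(x, I) = 73 + I
a(Z, N) = -3 + N
V = 1/474236 (V = 1/(((-3 - 4)*(-165) + 47) + 473034) = 1/((-7*(-165) + 47) + 473034) = 1/((1155 + 47) + 473034) = 1/(1202 + 473034) = 1/474236 ≈ 2.1087e-6)
(f(1432, 1367) + V) - 2361056 = ((73 + 1367) + 1/474236) - 2361056 = (1440 + 1/474236) - 2361056 = 682899841/474236 - 2361056 = -1119014853375/474236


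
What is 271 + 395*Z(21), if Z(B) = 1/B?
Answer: 6086/21 ≈ 289.81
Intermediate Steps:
271 + 395*Z(21) = 271 + 395/21 = 6086/21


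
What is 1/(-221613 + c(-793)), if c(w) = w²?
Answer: 1/407236 ≈ 2.4556e-6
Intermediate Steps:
1/(-221613 + c(-793)) = 1/(-221613 + (-793)²) = 1/(-221613 + 628849) = 1/407236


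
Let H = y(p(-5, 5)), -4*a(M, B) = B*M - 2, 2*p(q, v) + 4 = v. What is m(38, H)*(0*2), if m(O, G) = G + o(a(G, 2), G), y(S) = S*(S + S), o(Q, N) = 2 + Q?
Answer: 0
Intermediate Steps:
p(q, v) = -2 + v/2
a(M, B) = ½ - B*M/4 (a(M, B) = -(B*M - 2)/4 = -(-2 + B*M)/4 = ½ - B*M/4)
y(S) = 2*S² (y(S) = S*(2*S) = 2*S²)
H = ½ (H = 2*(-2 + (½)*5)² = 2*(-2 + 5/2)² = 2*(½)² = 2*(¼) = ½ ≈ 0.50000)
m(O, G) = 5/2 + G/2 (m(O, G) = G + (2 + (½ - ¼*2*G)) = G + (2 + (½ - G/2)) = G + (5/2 - G/2) = 5/2 + G/2)
m(38, H)*(0*2) = (5/2 + (½)*(½))*(0*2) = (5/2 + ¼)*0 = (11/4)*0 = 0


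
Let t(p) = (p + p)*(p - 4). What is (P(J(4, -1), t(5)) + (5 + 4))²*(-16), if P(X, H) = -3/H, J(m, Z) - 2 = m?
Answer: -30276/25 ≈ -1211.0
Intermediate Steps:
t(p) = 2*p*(-4 + p) (t(p) = (2*p)*(-4 + p) = 2*p*(-4 + p))
J(m, Z) = 2 + m
(P(J(4, -1), t(5)) + (5 + 4))²*(-16) = (-3*1/(10*(-4 + 5)) + (5 + 4))²*(-16) = (-3/(2*5*1) + 9)²*(-16) = (-3/10 + 9)²*(-16) = (87/10)²*(-16) = (7569/100)*(-16) = -30276/25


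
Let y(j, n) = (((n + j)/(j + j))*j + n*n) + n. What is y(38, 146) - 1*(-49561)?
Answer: 71115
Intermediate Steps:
y(j, n) = n² + j/2 + 3*n/2 (y(j, n) = (((j + n)/((2*j)))*j + n²) + n = (((j + n)*(1/(2*j)))*j + n²) + n = (((j + n)/(2*j))*j + n²) + n = ((j/2 + n/2) + n²) + n = (n² + j/2 + n/2) + n = n² + j/2 + 3*n/2)
y(38, 146) - 1*(-49561) = (146² + (½)*38 + (3/2)*146) - 1*(-49561) = (21316 + 19 + 219) + 49561 = 21554 + 49561 = 71115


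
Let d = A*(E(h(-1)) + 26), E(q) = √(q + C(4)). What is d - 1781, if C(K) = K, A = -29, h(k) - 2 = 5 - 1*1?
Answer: -2535 - 29*√10 ≈ -2626.7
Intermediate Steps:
h(k) = 6 (h(k) = 2 + (5 - 1*1) = 2 + (5 - 1) = 2 + 4 = 6)
E(q) = √(4 + q) (E(q) = √(q + 4) = √(4 + q))
d = -754 - 29*√10 (d = -29*(√(4 + 6) + 26) = -29*(√10 + 26) = -29*(26 + √10) = -754 - 29*√10 ≈ -845.71)
d - 1781 = (-754 - 29*√10) - 1781 = -2535 - 29*√10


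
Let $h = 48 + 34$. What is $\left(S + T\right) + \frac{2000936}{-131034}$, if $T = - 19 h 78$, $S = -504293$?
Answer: $- \frac{41002652857}{65517} \approx -6.2583 \cdot 10^{5}$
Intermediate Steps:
$h = 82$
$T = -121524$ ($T = \left(-19\right) 82 \cdot 78 = \left(-1558\right) 78 = -121524$)
$\left(S + T\right) + \frac{2000936}{-131034} = \left(-504293 - 121524\right) + \frac{2000936}{-131034} = -625817 + 2000936 \left(- \frac{1}{131034}\right) = -625817 - \frac{1000468}{65517} = - \frac{41002652857}{65517}$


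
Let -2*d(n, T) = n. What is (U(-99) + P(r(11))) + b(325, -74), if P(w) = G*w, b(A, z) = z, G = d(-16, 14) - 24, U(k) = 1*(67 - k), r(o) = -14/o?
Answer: 1236/11 ≈ 112.36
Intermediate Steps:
d(n, T) = -n/2
U(k) = 67 - k
G = -16 (G = -½*(-16) - 24 = 8 - 24 = -16)
P(w) = -16*w
(U(-99) + P(r(11))) + b(325, -74) = ((67 - 1*(-99)) - (-224)/11) - 74 = ((67 + 99) - (-224)/11) - 74 = (166 - 16*(-14/11)) - 74 = (166 + 224/11) - 74 = 2050/11 - 74 = 1236/11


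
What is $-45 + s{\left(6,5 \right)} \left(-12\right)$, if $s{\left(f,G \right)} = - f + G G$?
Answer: $-273$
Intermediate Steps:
$s{\left(f,G \right)} = G^{2} - f$ ($s{\left(f,G \right)} = - f + G^{2} = G^{2} - f$)
$-45 + s{\left(6,5 \right)} \left(-12\right) = -45 + \left(5^{2} - 6\right) \left(-12\right) = -45 + \left(25 - 6\right) \left(-12\right) = -45 + 19 \left(-12\right) = -45 - 228 = -273$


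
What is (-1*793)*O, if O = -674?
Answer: 534482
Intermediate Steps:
(-1*793)*O = -1*793*(-674) = -793*(-674) = 534482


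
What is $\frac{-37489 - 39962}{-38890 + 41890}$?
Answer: $- \frac{25817}{1000} \approx -25.817$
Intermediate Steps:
$\frac{-37489 - 39962}{-38890 + 41890} = - \frac{77451}{3000} = \left(-77451\right) \frac{1}{3000} = - \frac{25817}{1000}$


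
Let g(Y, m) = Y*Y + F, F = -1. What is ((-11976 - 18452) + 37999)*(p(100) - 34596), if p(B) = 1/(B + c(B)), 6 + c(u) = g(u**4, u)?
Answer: -2619263160000024359139817/10000000000000093 ≈ -2.6193e+8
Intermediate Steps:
g(Y, m) = -1 + Y**2 (g(Y, m) = Y*Y - 1 = Y**2 - 1 = -1 + Y**2)
c(u) = -7 + u**8 (c(u) = -6 + (-1 + (u**4)**2) = -6 + (-1 + u**8) = -7 + u**8)
p(B) = 1/(-7 + B + B**8) (p(B) = 1/(B + (-7 + B**8)) = 1/(-7 + B + B**8))
((-11976 - 18452) + 37999)*(p(100) - 34596) = ((-11976 - 18452) + 37999)*(1/(-7 + 100 + 100**8) - 34596) = (-30428 + 37999)*(1/(-7 + 100 + 10000000000000000) - 34596) = 7571*(1/10000000000000093 - 34596) = 7571*(-345960000000003217427/10000000000000093) = -2619263160000024359139817/10000000000000093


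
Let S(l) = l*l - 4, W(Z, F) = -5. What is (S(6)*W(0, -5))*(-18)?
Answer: 2880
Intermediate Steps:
S(l) = -4 + l² (S(l) = l² - 4 = -4 + l²)
(S(6)*W(0, -5))*(-18) = ((-4 + 6²)*(-5))*(-18) = ((-4 + 36)*(-5))*(-18) = (32*(-5))*(-18) = -160*(-18) = 2880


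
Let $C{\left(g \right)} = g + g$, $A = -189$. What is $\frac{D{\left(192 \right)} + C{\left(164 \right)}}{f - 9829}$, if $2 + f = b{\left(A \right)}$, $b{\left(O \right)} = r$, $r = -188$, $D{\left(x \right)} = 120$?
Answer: $- \frac{448}{10019} \approx -0.044715$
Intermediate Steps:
$b{\left(O \right)} = -188$
$f = -190$ ($f = -2 - 188 = -190$)
$C{\left(g \right)} = 2 g$
$\frac{D{\left(192 \right)} + C{\left(164 \right)}}{f - 9829} = \frac{120 + 2 \cdot 164}{-190 - 9829} = \frac{120 + 328}{-10019} = 448 \left(- \frac{1}{10019}\right) = - \frac{448}{10019}$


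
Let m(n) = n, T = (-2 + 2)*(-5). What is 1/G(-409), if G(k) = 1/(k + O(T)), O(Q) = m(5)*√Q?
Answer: -409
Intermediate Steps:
T = 0 (T = 0*(-5) = 0)
O(Q) = 5*√Q
G(k) = 1/k (G(k) = 1/(k + 5*√0) = 1/(k + 5*0) = 1/(k + 0) = 1/k)
1/G(-409) = 1/(1/(-409)) = 1/(-1/409) = -409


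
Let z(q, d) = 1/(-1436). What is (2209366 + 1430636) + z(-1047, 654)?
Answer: 5227042871/1436 ≈ 3.6400e+6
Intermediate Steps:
z(q, d) = -1/1436
(2209366 + 1430636) + z(-1047, 654) = (2209366 + 1430636) - 1/1436 = 3640002 - 1/1436 = 5227042871/1436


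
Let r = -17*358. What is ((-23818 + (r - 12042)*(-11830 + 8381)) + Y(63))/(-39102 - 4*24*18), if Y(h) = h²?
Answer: -20834541/13610 ≈ -1530.8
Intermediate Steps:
r = -6086
((-23818 + (r - 12042)*(-11830 + 8381)) + Y(63))/(-39102 - 4*24*18) = ((-23818 + (-6086 - 12042)*(-11830 + 8381)) + 63²)/(-39102 - 4*24*18) = ((-23818 - 18128*(-3449)) + 3969)/(-39102 - 96*18) = ((-23818 + 62523472) + 3969)/(-39102 - 1728) = (62499654 + 3969)/(-40830) = 62503623*(-1/40830) = -20834541/13610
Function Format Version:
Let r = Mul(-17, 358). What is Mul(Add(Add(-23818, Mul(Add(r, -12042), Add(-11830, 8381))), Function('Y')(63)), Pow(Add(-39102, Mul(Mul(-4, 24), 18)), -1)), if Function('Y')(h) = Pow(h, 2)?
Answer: Rational(-20834541, 13610) ≈ -1530.8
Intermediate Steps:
r = -6086
Mul(Add(Add(-23818, Mul(Add(r, -12042), Add(-11830, 8381))), Function('Y')(63)), Pow(Add(-39102, Mul(Mul(-4, 24), 18)), -1)) = Mul(Add(Add(-23818, Mul(Add(-6086, -12042), Add(-11830, 8381))), Pow(63, 2)), Pow(Add(-39102, Mul(Mul(-4, 24), 18)), -1)) = Mul(Add(Add(-23818, Mul(-18128, -3449)), 3969), Pow(Add(-39102, Mul(-96, 18)), -1)) = Mul(Add(Add(-23818, 62523472), 3969), Pow(Add(-39102, -1728), -1)) = Mul(Add(62499654, 3969), Pow(-40830, -1)) = Mul(62503623, Rational(-1, 40830)) = Rational(-20834541, 13610)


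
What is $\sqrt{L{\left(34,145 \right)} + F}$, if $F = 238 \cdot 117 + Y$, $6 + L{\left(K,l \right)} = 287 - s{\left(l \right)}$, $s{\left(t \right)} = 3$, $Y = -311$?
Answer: $\sqrt{27813} \approx 166.77$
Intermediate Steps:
$L{\left(K,l \right)} = 278$ ($L{\left(K,l \right)} = -6 + \left(287 - 3\right) = -6 + 284 = 278$)
$F = 27535$ ($F = 238 \cdot 117 - 311 = 27846 - 311 = 27535$)
$\sqrt{L{\left(34,145 \right)} + F} = \sqrt{278 + 27535} = \sqrt{27813}$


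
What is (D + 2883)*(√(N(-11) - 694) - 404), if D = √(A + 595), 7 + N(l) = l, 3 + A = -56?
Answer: -2*(202 - I*√178)*(2883 + 2*√134) ≈ -1.1741e+6 + 77546.0*I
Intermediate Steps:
A = -59 (A = -3 - 56 = -59)
N(l) = -7 + l
D = 2*√134 (D = √(-59 + 595) = √536 = 2*√134 ≈ 23.152)
(D + 2883)*(√(N(-11) - 694) - 404) = (2*√134 + 2883)*(√((-7 - 11) - 694) - 404) = (2883 + 2*√134)*(√(-18 - 694) - 404) = (2883 + 2*√134)*(√(-712) - 404) = (2883 + 2*√134)*(2*I*√178 - 404) = (2883 + 2*√134)*(-404 + 2*I*√178) = (-404 + 2*I*√178)*(2883 + 2*√134)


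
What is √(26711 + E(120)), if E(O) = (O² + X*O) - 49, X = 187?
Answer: √63502 ≈ 252.00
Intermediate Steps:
E(O) = -49 + O² + 187*O (E(O) = (O² + 187*O) - 49 = -49 + O² + 187*O)
√(26711 + E(120)) = √(26711 + (-49 + 120² + 187*120)) = √(26711 + (-49 + 14400 + 22440)) = √(26711 + 36791) = √63502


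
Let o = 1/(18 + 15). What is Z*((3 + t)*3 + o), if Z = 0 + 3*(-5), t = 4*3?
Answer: -7430/11 ≈ -675.45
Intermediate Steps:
t = 12
o = 1/33 ≈ 0.030303
Z = -15 (Z = 0 - 15 = -15)
Z*((3 + t)*3 + o) = -15*((3 + 12)*3 + 1/33) = -15*(15*3 + 1/33) = -15*(45 + 1/33) = -15*1486/33 = -7430/11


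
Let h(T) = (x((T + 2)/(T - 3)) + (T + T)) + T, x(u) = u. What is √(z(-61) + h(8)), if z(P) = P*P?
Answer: √3747 ≈ 61.213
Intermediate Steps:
z(P) = P²
h(T) = 3*T + (2 + T)/(-3 + T) (h(T) = ((T + 2)/(T - 3) + (T + T)) + T = ((2 + T)/(-3 + T) + 2*T) + T = (2*T + (2 + T)/(-3 + T)) + T = 3*T + (2 + T)/(-3 + T))
√(z(-61) + h(8)) = √((-61)² + (2 + 8 + 3*8*(-3 + 8))/(-3 + 8)) = √(3721 + (2 + 8 + 3*8*5)/5) = √(3721 + (2 + 8 + 120)/5) = √(3721 + (⅕)*130) = √(3721 + 26) = √3747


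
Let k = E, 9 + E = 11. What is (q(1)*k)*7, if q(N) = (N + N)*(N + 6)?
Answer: 196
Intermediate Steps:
E = 2 (E = -9 + 11 = 2)
k = 2
q(N) = 2*N*(6 + N) (q(N) = (2*N)*(6 + N) = 2*N*(6 + N))
(q(1)*k)*7 = ((2*1*(6 + 1))*2)*7 = ((2*1*7)*2)*7 = (14*2)*7 = 28*7 = 196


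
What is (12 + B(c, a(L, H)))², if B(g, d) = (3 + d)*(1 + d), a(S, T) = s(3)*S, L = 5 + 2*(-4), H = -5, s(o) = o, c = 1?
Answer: 3600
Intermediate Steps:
L = -3 (L = 5 - 8 = -3)
a(S, T) = 3*S
B(g, d) = (1 + d)*(3 + d)
(12 + B(c, a(L, H)))² = (12 + (3 + (3*(-3))² + 4*(3*(-3))))² = (12 + (3 + (-9)² + 4*(-9)))² = (12 + (3 + 81 - 36))² = (12 + 48)² = 60² = 3600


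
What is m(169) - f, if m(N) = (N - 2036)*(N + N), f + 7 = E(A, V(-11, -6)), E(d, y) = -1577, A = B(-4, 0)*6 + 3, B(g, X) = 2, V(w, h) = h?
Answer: -629462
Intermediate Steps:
A = 15 (A = 2*6 + 3 = 12 + 3 = 15)
f = -1584 (f = -7 - 1577 = -1584)
m(N) = 2*N*(-2036 + N) (m(N) = (-2036 + N)*(2*N) = 2*N*(-2036 + N))
m(169) - f = 2*169*(-2036 + 169) - 1*(-1584) = 2*169*(-1867) + 1584 = -631046 + 1584 = -629462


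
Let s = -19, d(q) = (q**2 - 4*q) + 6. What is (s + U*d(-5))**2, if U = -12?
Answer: 398161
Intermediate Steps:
d(q) = 6 + q**2 - 4*q
(s + U*d(-5))**2 = (-19 - 12*(6 + (-5)**2 - 4*(-5)))**2 = (-19 - 12*(6 + 25 + 20))**2 = (-19 - 12*51)**2 = (-19 - 612)**2 = (-631)**2 = 398161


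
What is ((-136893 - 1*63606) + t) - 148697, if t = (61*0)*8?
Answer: -349196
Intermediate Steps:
t = 0 (t = 0*8 = 0)
((-136893 - 1*63606) + t) - 148697 = ((-136893 - 1*63606) + 0) - 148697 = ((-136893 - 63606) + 0) - 148697 = (-200499 + 0) - 148697 = -200499 - 148697 = -349196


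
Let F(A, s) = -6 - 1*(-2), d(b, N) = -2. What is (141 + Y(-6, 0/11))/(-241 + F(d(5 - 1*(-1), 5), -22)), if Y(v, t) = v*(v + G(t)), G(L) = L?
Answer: -177/245 ≈ -0.72245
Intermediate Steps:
F(A, s) = -4 (F(A, s) = -6 + 2 = -4)
Y(v, t) = v*(t + v) (Y(v, t) = v*(v + t) = v*(t + v))
(141 + Y(-6, 0/11))/(-241 + F(d(5 - 1*(-1), 5), -22)) = (141 - 6*(0/11 - 6))/(-241 - 4) = (141 - 6*(0*(1/11) - 6))/(-245) = (141 - 6*(0 - 6))*(-1/245) = (141 - 6*(-6))*(-1/245) = (141 + 36)*(-1/245) = 177*(-1/245) = -177/245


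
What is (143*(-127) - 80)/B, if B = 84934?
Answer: -18241/84934 ≈ -0.21477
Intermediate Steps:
(143*(-127) - 80)/B = (143*(-127) - 80)/84934 = (-18161 - 80)*(1/84934) = -18241*1/84934 = -18241/84934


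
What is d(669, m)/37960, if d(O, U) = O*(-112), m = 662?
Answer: -9366/4745 ≈ -1.9739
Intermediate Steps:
d(O, U) = -112*O
d(669, m)/37960 = -112*669/37960 = -74928*1/37960 = -9366/4745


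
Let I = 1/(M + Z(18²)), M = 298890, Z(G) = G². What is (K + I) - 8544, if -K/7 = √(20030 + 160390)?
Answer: -3450631103/403866 - 14*√45105 ≈ -11517.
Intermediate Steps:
K = -14*√45105 (K = -7*√(20030 + 160390) = -14*√45105 ≈ -2973.3)
I = 1/403866 (I = 1/(298890 + (18²)²) = 1/(298890 + 324²) = 1/(298890 + 104976) = 1/403866 ≈ 2.4761e-6)
(K + I) - 8544 = (-14*√45105 + 1/403866) - 8544 = (1/403866 - 14*√45105) - 8544 = -3450631103/403866 - 14*√45105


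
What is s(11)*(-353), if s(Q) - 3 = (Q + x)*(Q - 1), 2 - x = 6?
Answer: -25769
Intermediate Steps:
x = -4 (x = 2 - 1*6 = 2 - 6 = -4)
s(Q) = 3 + (-1 + Q)*(-4 + Q) (s(Q) = 3 + (Q - 4)*(Q - 1) = 3 + (-4 + Q)*(-1 + Q) = 3 + (-1 + Q)*(-4 + Q))
s(11)*(-353) = (7 + 11**2 - 5*11)*(-353) = (7 + 121 - 55)*(-353) = 73*(-353) = -25769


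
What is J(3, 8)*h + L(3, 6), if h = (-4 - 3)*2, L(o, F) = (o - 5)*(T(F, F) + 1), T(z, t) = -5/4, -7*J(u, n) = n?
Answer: 33/2 ≈ 16.500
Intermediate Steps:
J(u, n) = -n/7
T(z, t) = -5/4 (T(z, t) = -5*1/4 = -5/4)
L(o, F) = 5/4 - o/4 (L(o, F) = (o - 5)*(-5/4 + 1) = (-5 + o)*(-1/4) = 5/4 - o/4)
h = -14 (h = -7*2 = -14)
J(3, 8)*h + L(3, 6) = -1/7*8*(-14) + (5/4 - 1/4*3) = -8/7*(-14) + (5/4 - 3/4) = 16 + 1/2 = 33/2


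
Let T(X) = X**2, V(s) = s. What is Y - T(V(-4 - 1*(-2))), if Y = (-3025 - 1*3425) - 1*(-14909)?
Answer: 8455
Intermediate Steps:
Y = 8459 (Y = (-3025 - 3425) + 14909 = -6450 + 14909 = 8459)
Y - T(V(-4 - 1*(-2))) = 8459 - (-4 - 1*(-2))**2 = 8459 - (-4 + 2)**2 = 8459 - 1*(-2)**2 = 8459 - 1*4 = 8459 - 4 = 8455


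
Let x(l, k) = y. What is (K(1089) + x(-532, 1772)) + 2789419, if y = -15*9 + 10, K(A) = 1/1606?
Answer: 4479606165/1606 ≈ 2.7893e+6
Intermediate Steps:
K(A) = 1/1606
y = -125 (y = -135 + 10 = -125)
x(l, k) = -125
(K(1089) + x(-532, 1772)) + 2789419 = (1/1606 - 125) + 2789419 = -200749/1606 + 2789419 = 4479606165/1606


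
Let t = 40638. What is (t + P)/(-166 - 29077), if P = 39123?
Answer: -79761/29243 ≈ -2.7275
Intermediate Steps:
(t + P)/(-166 - 29077) = (40638 + 39123)/(-166 - 29077) = 79761/(-29243) = 79761*(-1/29243) = -79761/29243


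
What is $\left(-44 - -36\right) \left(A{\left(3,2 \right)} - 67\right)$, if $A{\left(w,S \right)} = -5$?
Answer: $576$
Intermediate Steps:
$\left(-44 - -36\right) \left(A{\left(3,2 \right)} - 67\right) = \left(-44 - -36\right) \left(-5 - 67\right) = \left(-44 + 36\right) \left(-72\right) = \left(-8\right) \left(-72\right) = 576$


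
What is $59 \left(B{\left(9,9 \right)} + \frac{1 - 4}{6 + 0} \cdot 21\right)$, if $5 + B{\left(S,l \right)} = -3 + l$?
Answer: $- \frac{1121}{2} \approx -560.5$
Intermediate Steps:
$B{\left(S,l \right)} = -8 + l$ ($B{\left(S,l \right)} = -5 + \left(-3 + l\right) = -8 + l$)
$59 \left(B{\left(9,9 \right)} + \frac{1 - 4}{6 + 0} \cdot 21\right) = 59 \left(\left(-8 + 9\right) + \frac{1 - 4}{6 + 0} \cdot 21\right) = 59 \left(1 + - \frac{3}{6} \cdot 21\right) = 59 \left(1 + \left(-3\right) \frac{1}{6} \cdot 21\right) = 59 \left(1 - \frac{21}{2}\right) = 59 \left(- \frac{19}{2}\right) = - \frac{1121}{2}$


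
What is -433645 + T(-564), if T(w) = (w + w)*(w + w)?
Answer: 838739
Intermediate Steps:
T(w) = 4*w² (T(w) = (2*w)*(2*w) = 4*w²)
-433645 + T(-564) = -433645 + 4*(-564)² = -433645 + 4*318096 = -433645 + 1272384 = 838739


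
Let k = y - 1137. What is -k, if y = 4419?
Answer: -3282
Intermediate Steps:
k = 3282 (k = 4419 - 1137 = 3282)
-k = -1*3282 = -3282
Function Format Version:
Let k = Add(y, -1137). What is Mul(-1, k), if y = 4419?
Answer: -3282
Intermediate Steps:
k = 3282 (k = Add(4419, -1137) = 3282)
Mul(-1, k) = Mul(-1, 3282) = -3282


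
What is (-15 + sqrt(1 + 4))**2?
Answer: (15 - sqrt(5))**2 ≈ 162.92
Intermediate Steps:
(-15 + sqrt(1 + 4))**2 = (-15 + sqrt(5))**2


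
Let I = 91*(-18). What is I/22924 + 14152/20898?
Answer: 72547381/119766438 ≈ 0.60574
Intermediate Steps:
I = -1638
I/22924 + 14152/20898 = -1638/22924 + 14152/20898 = -1638*1/22924 + 14152*(1/20898) = -819/11462 + 7076/10449 = 72547381/119766438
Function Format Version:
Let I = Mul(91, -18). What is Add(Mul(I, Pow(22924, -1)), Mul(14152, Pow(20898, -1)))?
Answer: Rational(72547381, 119766438) ≈ 0.60574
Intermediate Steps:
I = -1638
Add(Mul(I, Pow(22924, -1)), Mul(14152, Pow(20898, -1))) = Add(Mul(-1638, Pow(22924, -1)), Mul(14152, Pow(20898, -1))) = Add(Mul(-1638, Rational(1, 22924)), Mul(14152, Rational(1, 20898))) = Add(Rational(-819, 11462), Rational(7076, 10449)) = Rational(72547381, 119766438)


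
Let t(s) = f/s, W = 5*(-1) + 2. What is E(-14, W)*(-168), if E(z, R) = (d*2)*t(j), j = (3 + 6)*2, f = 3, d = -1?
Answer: 56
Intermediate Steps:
j = 18 (j = 9*2 = 18)
W = -3 (W = -5 + 2 = -3)
t(s) = 3/s
E(z, R) = -⅓ (E(z, R) = (-1*2)*(3/18) = -6/18 = -2*⅙ = -⅓)
E(-14, W)*(-168) = -⅓*(-168) = 56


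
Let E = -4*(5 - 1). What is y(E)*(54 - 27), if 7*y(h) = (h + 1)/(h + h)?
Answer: 405/224 ≈ 1.8080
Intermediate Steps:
E = -16 (E = -4*4 = -16)
y(h) = (1 + h)/(14*h) (y(h) = ((h + 1)/(h + h))/7 = ((1 + h)/((2*h)))/7 = ((1 + h)*(1/(2*h)))/7 = ((1 + h)/(2*h))/7 = (1 + h)/(14*h))
y(E)*(54 - 27) = ((1/14)*(1 - 16)/(-16))*(54 - 27) = ((1/14)*(-1/16)*(-15))*27 = (15/224)*27 = 405/224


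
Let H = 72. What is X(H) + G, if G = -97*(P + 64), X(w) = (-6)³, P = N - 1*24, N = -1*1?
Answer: -3999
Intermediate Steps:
N = -1
P = -25 (P = -1 - 1*24 = -1 - 24 = -25)
X(w) = -216
G = -3783 (G = -97*(-25 + 64) = -97*39 = -3783)
X(H) + G = -216 - 3783 = -3999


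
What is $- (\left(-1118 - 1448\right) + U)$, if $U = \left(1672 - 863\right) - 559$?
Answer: $2316$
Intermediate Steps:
$U = 250$ ($U = 809 - 559 = 250$)
$- (\left(-1118 - 1448\right) + U) = - (\left(-1118 - 1448\right) + 250) = - (-2566 + 250) = \left(-1\right) \left(-2316\right) = 2316$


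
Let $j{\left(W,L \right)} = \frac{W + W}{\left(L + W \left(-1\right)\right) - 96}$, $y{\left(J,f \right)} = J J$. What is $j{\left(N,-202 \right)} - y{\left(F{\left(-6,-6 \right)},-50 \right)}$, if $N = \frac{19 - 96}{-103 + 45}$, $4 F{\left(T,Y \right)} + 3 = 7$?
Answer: $- \frac{17515}{17361} \approx -1.0089$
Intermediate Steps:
$F{\left(T,Y \right)} = 1$ ($F{\left(T,Y \right)} = - \frac{3}{4} + \frac{1}{4} \cdot 7 = - \frac{3}{4} + \frac{7}{4} = 1$)
$y{\left(J,f \right)} = J^{2}$
$N = \frac{77}{58}$ ($N = - \frac{77}{-58} = \left(-77\right) \left(- \frac{1}{58}\right) = \frac{77}{58} \approx 1.3276$)
$j{\left(W,L \right)} = \frac{2 W}{-96 + L - W}$ ($j{\left(W,L \right)} = \frac{2 W}{\left(L - W\right) - 96} = \frac{2 W}{-96 + L - W}$)
$j{\left(N,-202 \right)} - y{\left(F{\left(-6,-6 \right)},-50 \right)} = 2 \cdot \frac{77}{58} \frac{1}{-96 - 202 - \frac{77}{58}} - 1^{2} = 2 \cdot \frac{77}{58} \frac{1}{-96 - 202 - \frac{77}{58}} - 1 = 2 \cdot \frac{77}{58} \frac{1}{- \frac{17361}{58}} - 1 = 2 \cdot \frac{77}{58} \left(- \frac{58}{17361}\right) - 1 = - \frac{154}{17361} - 1 = - \frac{17515}{17361}$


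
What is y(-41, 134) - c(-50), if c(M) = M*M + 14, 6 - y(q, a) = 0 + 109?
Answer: -2617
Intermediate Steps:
y(q, a) = -103 (y(q, a) = 6 - (0 + 109) = 6 - 1*109 = 6 - 109 = -103)
c(M) = 14 + M² (c(M) = M² + 14 = 14 + M²)
y(-41, 134) - c(-50) = -103 - (14 + (-50)²) = -103 - (14 + 2500) = -103 - 1*2514 = -103 - 2514 = -2617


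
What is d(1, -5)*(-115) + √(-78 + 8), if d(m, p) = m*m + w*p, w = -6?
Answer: -3565 + I*√70 ≈ -3565.0 + 8.3666*I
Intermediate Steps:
d(m, p) = m² - 6*p (d(m, p) = m*m - 6*p = m² - 6*p)
d(1, -5)*(-115) + √(-78 + 8) = (1² - 6*(-5))*(-115) + √(-78 + 8) = (1 + 30)*(-115) + √(-70) = 31*(-115) + I*√70 = -3565 + I*√70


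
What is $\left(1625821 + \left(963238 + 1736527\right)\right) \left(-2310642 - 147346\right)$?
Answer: $-10632238480968$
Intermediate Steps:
$\left(1625821 + \left(963238 + 1736527\right)\right) \left(-2310642 - 147346\right) = \left(1625821 + 2699765\right) \left(-2457988\right) = 4325586 \left(-2457988\right) = -10632238480968$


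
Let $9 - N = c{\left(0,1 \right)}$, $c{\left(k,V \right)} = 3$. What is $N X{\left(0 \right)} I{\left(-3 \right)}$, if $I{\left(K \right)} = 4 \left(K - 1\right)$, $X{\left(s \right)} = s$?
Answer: $0$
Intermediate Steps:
$N = 6$ ($N = 9 - 3 = 6$)
$I{\left(K \right)} = -4 + 4 K$ ($I{\left(K \right)} = 4 \left(-1 + K\right) = -4 + 4 K$)
$N X{\left(0 \right)} I{\left(-3 \right)} = 6 \cdot 0 \left(-4 + 4 \left(-3\right)\right) = 0 \left(-4 - 12\right) = 0 \left(-16\right) = 0$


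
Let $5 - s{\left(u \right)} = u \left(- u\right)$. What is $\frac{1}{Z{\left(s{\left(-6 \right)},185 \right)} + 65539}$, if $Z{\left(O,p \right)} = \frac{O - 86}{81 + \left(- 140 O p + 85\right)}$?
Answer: $\frac{1061734}{69584984671} \approx 1.5258 \cdot 10^{-5}$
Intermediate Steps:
$s{\left(u \right)} = 5 + u^{2}$ ($s{\left(u \right)} = 5 - u \left(- u\right) = 5 - - u^{2} = 5 + u^{2}$)
$Z{\left(O,p \right)} = \frac{-86 + O}{166 - 140 O p}$ ($Z{\left(O,p \right)} = \frac{-86 + O}{81 - \left(-85 + 140 O p\right)} = \frac{-86 + O}{166 - 140 O p}$)
$\frac{1}{Z{\left(s{\left(-6 \right)},185 \right)} + 65539} = \frac{1}{\frac{86 - \left(5 + \left(-6\right)^{2}\right)}{2 \left(-83 + 70 \left(5 + \left(-6\right)^{2}\right) 185\right)} + 65539} = \frac{1}{\frac{86 - \left(5 + 36\right)}{2 \left(-83 + 70 \left(5 + 36\right) 185\right)} + 65539} = \frac{1}{\frac{86 - 41}{2 \left(-83 + 70 \cdot 41 \cdot 185\right)} + 65539} = \frac{1}{\frac{86 - 41}{2 \left(-83 + 530950\right)} + 65539} = \frac{1}{\frac{1}{2} \cdot \frac{1}{530867} \cdot 45 + 65539} = \frac{1}{\frac{45}{1061734} + 65539} = \frac{1}{\frac{69584984671}{1061734}} = \frac{1061734}{69584984671}$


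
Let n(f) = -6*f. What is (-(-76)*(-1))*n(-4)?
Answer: -1824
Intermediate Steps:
(-(-76)*(-1))*n(-4) = (-(-76)*(-1))*(-6*(-4)) = -38*2*24 = -76*24 = -1824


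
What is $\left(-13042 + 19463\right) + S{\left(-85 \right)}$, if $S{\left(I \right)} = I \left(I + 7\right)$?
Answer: $13051$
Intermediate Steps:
$S{\left(I \right)} = I \left(7 + I\right)$
$\left(-13042 + 19463\right) + S{\left(-85 \right)} = \left(-13042 + 19463\right) - 85 \left(7 - 85\right) = 6421 - -6630 = 6421 + 6630 = 13051$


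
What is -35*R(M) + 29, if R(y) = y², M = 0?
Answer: 29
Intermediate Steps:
-35*R(M) + 29 = -35*0² + 29 = -35*0 + 29 = 0 + 29 = 29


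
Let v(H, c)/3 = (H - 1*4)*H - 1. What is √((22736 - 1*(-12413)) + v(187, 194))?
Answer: √137809 ≈ 371.23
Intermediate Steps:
v(H, c) = -3 + 3*H*(-4 + H) (v(H, c) = 3*((H - 1*4)*H - 1) = 3*((H - 4)*H - 1) = 3*((-4 + H)*H - 1) = 3*(H*(-4 + H) - 1) = 3*(-1 + H*(-4 + H)) = -3 + 3*H*(-4 + H))
√((22736 - 1*(-12413)) + v(187, 194)) = √((22736 - 1*(-12413)) + (-3 - 12*187 + 3*187²)) = √((22736 + 12413) + (-3 - 2244 + 3*34969)) = √(35149 + (-3 - 2244 + 104907)) = √(35149 + 102660) = √137809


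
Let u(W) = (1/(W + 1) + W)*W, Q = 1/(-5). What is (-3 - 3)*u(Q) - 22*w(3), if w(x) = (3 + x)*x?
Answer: -19737/50 ≈ -394.74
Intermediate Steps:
Q = -1/5 ≈ -0.20000
u(W) = W*(W + 1/(1 + W)) (u(W) = (1/(1 + W) + W)*W = (W + 1/(1 + W))*W = W*(W + 1/(1 + W)))
w(x) = x*(3 + x)
(-3 - 3)*u(Q) - 22*w(3) = (-3 - 3)*(-(1 - 1/5 + (-1/5)**2)/(5*(1 - 1/5))) - 66*(3 + 3) = -(-6)*(1 - 1/5 + 1/25)/(5*4/5) - 66*6 = -(-6)*5*21/(5*4*25) - 22*18 = -6*(-21/100) - 396 = 63/50 - 396 = -19737/50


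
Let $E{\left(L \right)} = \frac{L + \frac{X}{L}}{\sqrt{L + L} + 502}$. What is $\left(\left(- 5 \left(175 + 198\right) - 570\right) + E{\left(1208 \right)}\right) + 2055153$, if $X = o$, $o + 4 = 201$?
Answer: $\frac{103149989851949}{50250384} - \frac{486487 \sqrt{151}}{25125192} \approx 2.0527 \cdot 10^{6}$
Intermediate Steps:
$o = 197$ ($o = -4 + 201 = 197$)
$X = 197$
$E{\left(L \right)} = \frac{L + \frac{197}{L}}{502 + \sqrt{2} \sqrt{L}}$ ($E{\left(L \right)} = \frac{L + \frac{197}{L}}{\sqrt{L + L} + 502} = \frac{L + \frac{197}{L}}{\sqrt{2 L} + 502} = \frac{L + \frac{197}{L}}{\sqrt{2} \sqrt{L} + 502} = \frac{L + \frac{197}{L}}{502 + \sqrt{2} \sqrt{L}}$)
$\left(\left(- 5 \left(175 + 198\right) - 570\right) + E{\left(1208 \right)}\right) + 2055153 = \left(\left(- 5 \left(175 + 198\right) - 570\right) + \frac{197 + 1208^{2}}{502 \cdot 1208 + \sqrt{2} \cdot 1208^{\frac{3}{2}}}\right) + 2055153 = \left(\left(\left(-5\right) 373 - 570\right) + \frac{197 + 1459264}{606416 + \sqrt{2} \cdot 2416 \sqrt{302}}\right) + 2055153 = \left(\left(-1865 - 570\right) + \frac{1}{606416 + 4832 \sqrt{151}} \cdot 1459461\right) + 2055153 = \left(-2435 + \frac{1459461}{606416 + 4832 \sqrt{151}}\right) + 2055153 = 2052718 + \frac{1459461}{606416 + 4832 \sqrt{151}}$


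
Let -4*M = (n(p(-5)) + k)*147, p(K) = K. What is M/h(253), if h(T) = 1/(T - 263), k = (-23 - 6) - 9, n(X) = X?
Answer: -31605/2 ≈ -15803.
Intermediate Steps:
k = -38 (k = -29 - 9 = -38)
h(T) = 1/(-263 + T)
M = 6321/4 (M = -(-5 - 38)*147/4 = -(-43)*147/4 = -¼*(-6321) = 6321/4 ≈ 1580.3)
M/h(253) = 6321/(4*(1/(-263 + 253))) = 6321/(4*(1/(-10))) = 6321/(4*(-⅒)) = (6321/4)*(-10) = -31605/2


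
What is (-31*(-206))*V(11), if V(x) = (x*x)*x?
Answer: 8499766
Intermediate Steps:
V(x) = x³ (V(x) = x²*x = x³)
(-31*(-206))*V(11) = -31*(-206)*11³ = 6386*1331 = 8499766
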